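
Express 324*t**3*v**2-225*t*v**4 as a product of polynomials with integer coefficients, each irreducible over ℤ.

Factor out 9*t*v**2, leaving 36*t**2-25*v**2, which is a difference of two squares.

9*t*v**2*(6*t+5*v)*(6*t-5*v)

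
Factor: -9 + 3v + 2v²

Need a pair with product 2·(-9) = -18 and sum 3: that's 6 and -3.
Split the middle term: 2v² + 6v - 3v - 9 = 2v(v + 3) - 3(v + 3).

(2v - 3)(v + 3)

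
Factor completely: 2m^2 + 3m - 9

(2m - 3)(m + 3)

Need a pair with product 2·(-9) = -18 and sum 3: that's -3 and 6.
Split the middle term: 2m^2 - 3m + 6m - 9 = m(2m - 3) + 3(2m - 3).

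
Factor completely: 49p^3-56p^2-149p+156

(7p+12)(7p-13)(p-1)

Among the possible rational roots, p = -12/7 is a root, so (7p+12) divides it; the quotient is 7p^2-20p+13.
The remaining quadratic factors as (p-1)(7p-13).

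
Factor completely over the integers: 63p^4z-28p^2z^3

7p^2z(3p+2z)(3p-2z)

Every term has a factor of 7p^2z. Then 9p^2-4z^2 = (3p)² − (2z)².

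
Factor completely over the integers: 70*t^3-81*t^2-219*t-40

(2*t-5)*(5*t+1)*(7*t+8)

By the rational root theorem, t = -1/5 is a root, giving the factor (5*t+1) and quotient 14*t^2-19*t-40.
The remaining quadratic factors as (2*t-5)(7*t+8).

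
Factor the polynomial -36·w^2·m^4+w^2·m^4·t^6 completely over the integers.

m^4·w^2·(t^3+6)·(t^3-6)

Factor out w^2·m^4 first: what remains is t^6-36.
Recognize a difference of squares with the parts t^3 and 6.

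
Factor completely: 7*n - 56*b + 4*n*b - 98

(4*b + 7)*(n - 14)

Group as (4*n*b + 7*n) + (-56*b - 98) = n*(4*b + 7) - 14*(4*b + 7).
Both groups share the factor (4*b + 7).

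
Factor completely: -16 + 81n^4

Difference of squares twice: with A = 3n and B = 2, A⁴ − B⁴ = (A² − B²)(A² + B²), and A² − B² factors again.

(3n + 2)(3n - 2)(9n^2 + 4)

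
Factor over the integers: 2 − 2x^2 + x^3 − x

(x + 1)(x − 1)(x − 2)

Among the possible rational roots, x = 1 is a root, so (x − 1) is a factor; dividing leaves x^2 − x − 2.
The remaining quadratic factors as (x + 1)(x − 2).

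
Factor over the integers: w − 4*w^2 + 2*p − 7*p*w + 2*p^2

(2*p + w)*(p − 4*w + 1)

Group: 2*p*(p − 4*w + 1) + w*(p − 4*w + 1); both groups contain (p − 4*w + 1).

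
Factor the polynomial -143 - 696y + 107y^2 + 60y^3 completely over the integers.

By the rational root theorem, y = 11/4 is a root, giving the factor (4y - 11) and quotient 15y^2 + 68y + 13.
The remaining quadratic factors as (3y + 13)(5y + 1).

(3y + 13)(4y - 11)(5y + 1)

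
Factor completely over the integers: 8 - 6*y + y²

(y - 2)*(y - 4)

Two integers with product 8 and sum -6 are -4 and -2.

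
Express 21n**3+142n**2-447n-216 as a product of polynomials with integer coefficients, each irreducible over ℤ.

(3n-8)(7n+3)(n+9)

By the rational root theorem, n = -9 is a root, giving the factor (n+9) and quotient 21n**2-47n-24.
The remaining quadratic factors as (7n+3)(3n-8).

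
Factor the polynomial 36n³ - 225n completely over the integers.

9n(2n + 5)(2n - 5)

Pull out the common factor 9n; 4n² - 25 is a difference of squares.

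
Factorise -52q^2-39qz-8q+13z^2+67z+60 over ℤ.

-(13q+13z+15)(4q-z-4)

Group: -4q(13q+13z+15) + (z+4)(13q+13z+15); both groups contain (13q+13z+15).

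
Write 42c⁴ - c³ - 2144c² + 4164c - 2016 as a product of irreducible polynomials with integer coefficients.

(6c - 7)(7c - 6)(c + 8)(c - 6)

Among the possible rational roots, c = -8 is a root, so (c + 8) divides it; the quotient is 42c³ - 337c² + 552c - 252.
Next, c = 6/7 is a root, so (7c - 6) is a factor; dividing leaves 6c² - 43c + 42.
The remaining quadratic factors as (c - 6)(6c - 7).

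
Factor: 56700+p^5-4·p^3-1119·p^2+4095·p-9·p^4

By the rational root theorem, p = 12 is a root, so (p-12) is a factor; dividing leaves p^4+3·p^3+32·p^2-735·p-4725.
Next, p = -5 is a root, giving the factor (p+5) and quotient p^3-2·p^2+42·p-945.
Continuing, p = 9 is a root, so (p-9) divides it; the quotient is p^2+7·p+105.
The quadratic p^2+7·p+105 has discriminant -371 < 0 and is irreducible over ℤ.

(p+5)·(p-12)·(p-9)·(p^2+7·p+105)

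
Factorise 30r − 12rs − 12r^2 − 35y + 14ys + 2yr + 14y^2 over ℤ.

(7y − 6r)(2y + 2r + 2s − 5)

Group: 7y(2y + 2r + 2s − 5) − 6r(2y + 2r + 2s − 5); both groups contain (2y + 2r + 2s − 5).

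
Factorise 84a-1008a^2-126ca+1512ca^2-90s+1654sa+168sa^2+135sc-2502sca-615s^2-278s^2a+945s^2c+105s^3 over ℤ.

Group: 15s(7s^2+63sc-12sa-41s-108ca+9c+72a-6) - 14a(7s^2+63sc-12sa-41s-108ca+9c+72a-6); both groups contain (7s^2+63sc-12sa-41s-108ca+9c+72a-6), so (15s-14a) is a factor with cofactor 7s^2+63sc-12sa-41s-108ca+9c+72a-6.
The cofactor groups again: 7s^2+63sc-12sa-41s-108ca+9c+72a-6 = s(7s-12a+1) + (9c-6)(7s-12a+1); both groups contain (7s-12a+1), giving (s+9c-6)(7s-12a+1).

(7s-12a+1)(15s-14a)(s+9c-6)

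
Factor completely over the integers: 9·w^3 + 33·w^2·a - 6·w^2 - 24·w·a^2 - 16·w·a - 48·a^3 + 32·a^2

Group: w·(9·w^2 - 3·w·a - 6·w - 12·a^2 + 8·a) + 4·a·(9·w^2 - 3·w·a - 6·w - 12·a^2 + 8·a); both groups contain (9·w^2 - 3·w·a - 6·w - 12·a^2 + 8·a), so (w + 4·a) is a factor with cofactor 9·w^2 - 3·w·a - 6·w - 12·a^2 + 8·a.
The cofactor groups again: 9·w^2 - 3·w·a - 6·w - 12·a^2 + 8·a = 3·w·(3·w + 3·a - 2) - 4·a·(3·w + 3·a - 2); both groups contain (3·w + 3·a - 2), giving (3·w - 4·a)·(3·w + 3·a - 2).

(3·w - 4·a)·(3·w + 3·a - 2)·(w + 4·a)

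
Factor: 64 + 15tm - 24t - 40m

(3t - 8)(5m - 8)

Group as (15tm - 24t) + (-40m + 64) = 3t(5m - 8) - 8(5m - 8).
Both groups share the factor (5m - 8).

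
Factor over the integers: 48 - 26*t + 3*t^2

(3*t - 8)*(t - 6)

Need a pair with product 3·48 = 144 and sum -26: that's -18 and -8.
Split the middle term: 3*t^2 - 18*t - 8*t + 48 = 3*t*(t - 6) - 8*(t - 6).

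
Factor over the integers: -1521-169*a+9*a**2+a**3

(a+13)*(a+9)*(a-13)

Testing divisors of the constant over divisors of the leading coefficient, a = 13 is a root, giving the factor (a-13) and quotient a**2+22*a+117.
The remaining quadratic factors as (a+13)(a+9).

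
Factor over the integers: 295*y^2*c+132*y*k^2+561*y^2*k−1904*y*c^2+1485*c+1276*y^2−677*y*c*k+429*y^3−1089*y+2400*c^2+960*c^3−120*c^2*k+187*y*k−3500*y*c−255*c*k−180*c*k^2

(11*y−15*c)*(13*y−8*c+4*k−9)*(3*y+8*c+3*k+11)

Group: 3*y*(143*y^2−283*y*c+44*y*k−99*y+120*c^2−60*c*k+135*c) + (8*c+3*k+11)*(143*y^2−283*y*c+44*y*k−99*y+120*c^2−60*c*k+135*c); both groups contain (143*y^2−283*y*c+44*y*k−99*y+120*c^2−60*c*k+135*c), so (3*y+8*c+3*k+11) is a factor with cofactor 143*y^2−283*y*c+44*y*k−99*y+120*c^2−60*c*k+135*c.
The cofactor groups again: 143*y^2−283*y*c+44*y*k−99*y+120*c^2−60*c*k+135*c = 13*y*(11*y−15*c) + (−8*c+4*k−9)*(11*y−15*c); both groups contain (11*y−15*c), giving (13*y−8*c+4*k−9)*(11*y−15*c).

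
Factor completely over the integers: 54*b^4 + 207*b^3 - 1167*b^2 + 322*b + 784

By the rational root theorem, b = -7 is a root, so (b + 7) is a factor; dividing leaves 54*b^3 - 171*b^2 + 30*b + 112.
Next, b = -2/3 is a root, giving the factor (3*b + 2) and quotient 18*b^2 - 69*b + 56.
The remaining quadratic factors as (6*b - 7)(3*b - 8).

(3*b + 2)*(3*b - 8)*(6*b - 7)*(b + 7)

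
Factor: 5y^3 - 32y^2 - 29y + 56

(5y + 8)(y - 1)(y - 7)

Testing divisors of the constant over divisors of the leading coefficient, y = -8/5 is a root, giving the factor (5y + 8) and quotient y^2 - 8y + 7.
The remaining quadratic factors as (y - 7)(y - 1).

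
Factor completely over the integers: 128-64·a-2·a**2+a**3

By the rational root theorem, a = 8 is a root, giving the factor (a-8) and quotient a**2+6·a-16.
The remaining quadratic factors as (a-2)(a+8).

(a+8)·(a-2)·(a-8)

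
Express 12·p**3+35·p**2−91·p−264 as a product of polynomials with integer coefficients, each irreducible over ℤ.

(3·p+8)·(4·p−11)·(p+3)

Trying the rational-root candidates, p = 11/4 is a root, so (4·p−11) divides it; the quotient is 3·p**2+17·p+24.
The remaining quadratic factors as (p+3)(3·p+8).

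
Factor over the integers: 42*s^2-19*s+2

Need a pair with product 42·2 = 84 and sum -19: that's -7 and -12.
Split the middle term: 42*s^2-7*s - 12*s+2 = 7*s*(6*s-1) - 2*(6*s-1).

(6*s-1)*(7*s-2)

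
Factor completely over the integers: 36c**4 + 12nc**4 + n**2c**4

c**4(n + 6)**2

Pull out the common factor c**4, leaving n**2 + 12n + 36.
Recognize a perfect-square trinomial with the parts n and 6.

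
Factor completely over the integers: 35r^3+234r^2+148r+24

(5r+2)(7r+2)(r+6)

By the rational root theorem, r = -2/5 is a root, giving the factor (5r+2) and quotient 7r^2+44r+12.
The remaining quadratic factors as (r+6)(7r+2).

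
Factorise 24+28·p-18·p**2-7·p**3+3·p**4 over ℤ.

Trying the rational-root candidates, p = 2 is a root, so (p-2) divides it; the quotient is 3·p**3-p**2-20·p-12.
Continuing, p = -2 is a root, so (p+2) divides it; the quotient is 3·p**2-7·p-6.
The remaining quadratic factors as (p-3)(3·p+2).

(3·p+2)·(p+2)·(p-2)·(p-3)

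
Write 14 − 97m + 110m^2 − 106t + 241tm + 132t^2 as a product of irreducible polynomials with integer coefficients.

Group: 12t(11t + 10m − 7) + (11m − 2)(11t + 10m − 7); both groups contain (11t + 10m − 7).

(11t + 10m − 7)(12t + 11m − 2)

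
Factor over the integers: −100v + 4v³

4v(v + 5)(v − 5)

Factor out 4v, leaving v² − 25, which is a difference of two squares.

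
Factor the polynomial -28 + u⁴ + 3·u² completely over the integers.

(u + 2)·(u - 2)·(u² + 7)

Substitute w = u² to get a quadratic in w, then factor.
u² + 7 is irreducible over ℤ (always positive, so no real roots).
u² - 4 is a difference of squares.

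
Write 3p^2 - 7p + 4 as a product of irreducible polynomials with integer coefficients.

(3p - 4)(p - 1)

Need a pair with product 3·4 = 12 and sum -7: that's -3 and -4.
Split the middle term: 3p^2 - 3p - 4p + 4 = 3p(p - 1) - 4(p - 1).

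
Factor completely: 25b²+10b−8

(5b+4)(5b−2)

Need a pair with product 25·(−8) = −200 and sum 10: that's 20 and −10.
Split the middle term: 25b²+20b − 10b−8 = 5b(5b+4) − 2(5b+4).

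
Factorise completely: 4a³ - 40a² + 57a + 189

(2a + 3)(2a - 9)(a - 7)

By the rational root theorem, a = -3/2 is a root, so (2a + 3) divides it; the quotient is 2a² - 23a + 63.
The remaining quadratic factors as (a - 7)(2a - 9).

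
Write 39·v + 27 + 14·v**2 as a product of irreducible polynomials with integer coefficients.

(2·v + 3)·(7·v + 9)

Need a pair with product 14·27 = 378 and sum 39: that's 18 and 21.
Split the middle term: 14·v**2 + 18·v + 21·v + 27 = 2·v·(7·v + 9) + 3·(7·v + 9).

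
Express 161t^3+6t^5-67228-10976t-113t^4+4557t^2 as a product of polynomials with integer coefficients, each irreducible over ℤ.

Among the possible rational roots, t = -7/2 is a root, so (2t+7) divides it; the quotient is 3t^4-67t^3+315t^2+1176t-9604.
Continuing, t = -14/3 is a root, so (3t+14) divides it; the quotient is t^3-27t^2+231t-686.
Next, t = 14 is a root, giving the factor (t-14) and quotient t^2-13t+49.
The quadratic t^2-13t+49 has discriminant -27 < 0 and is irreducible over ℤ.

(2t+7)(3t+14)(t-14)(t^2-13t+49)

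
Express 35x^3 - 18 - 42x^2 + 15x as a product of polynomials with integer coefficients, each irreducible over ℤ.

Group as (35x^3 + 15x) + (-42x^2 - 18) = 5x(7x^2 + 3) - 6(7x^2 + 3).
Both groups share the factor (7x^2 + 3).

(5x - 6)(7x^2 + 3)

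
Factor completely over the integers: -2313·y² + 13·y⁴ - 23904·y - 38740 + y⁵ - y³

(y + 10)·(y + 2)·(y - 13)·(y² + 14·y + 149)

Among the possible rational roots, y = -10 is a root, so (y + 10) is a factor; dividing leaves y⁴ + 3·y³ - 31·y² - 2003·y - 3874.
Next, y = -2 is a root, so (y + 2) divides it; the quotient is y³ + y² - 33·y - 1937.
Next, y = 13 is a root, so (y - 13) divides it; the quotient is y² + 14·y + 149.
The quadratic y² + 14·y + 149 has discriminant -400 < 0 and is irreducible over ℤ.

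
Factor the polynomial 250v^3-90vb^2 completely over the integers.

Every term has a factor of 10v. Then 25v^2-9b^2 = (5v)² − (3b)².

10v(5v-3b)(5v+3b)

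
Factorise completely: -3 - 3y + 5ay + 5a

(5a - 3)(y + 1)

Group as (5ay + 5a) + (-3y - 3) = 5a(y + 1) - 3(y + 1).
Both groups share the factor (y + 1).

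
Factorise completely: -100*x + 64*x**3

Every term has a factor of 4*x. Then 16*x**2 - 25 = (4*x)² − (5)².

4*x*(4*x + 5)*(4*x - 5)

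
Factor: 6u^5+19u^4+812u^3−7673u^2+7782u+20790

By the rational root theorem, u = 5 is a root, so (u−5) divides it; the quotient is 6u^4+49u^3+1057u^2−2388u−4158.
Continuing, u = −7/6 is a root, so (6u+7) is a factor; dividing leaves u^3+7u^2+168u−594.
Continuing, u = 3 is a root, so (u−3) divides it; the quotient is u^2+10u+198.
The quadratic u^2+10u+198 has discriminant −692 < 0 and is irreducible over ℤ.

(6u+7)(u−3)(u−5)(u^2+10u+198)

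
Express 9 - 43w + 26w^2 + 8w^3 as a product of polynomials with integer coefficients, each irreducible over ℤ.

Among the possible rational roots, w = 1 is a root, so (w - 1) is a factor; dividing leaves 8w^2 + 34w - 9.
The remaining quadratic factors as (2w + 9)(4w - 1).

(2w + 9)(4w - 1)(w - 1)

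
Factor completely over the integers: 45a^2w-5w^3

5w(3a+w)(3a-w)

Every term has a factor of 5w. Then 9a^2-w^2 = (3a)² − (w)².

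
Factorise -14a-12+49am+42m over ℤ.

Group as (49am-14a) + (42m-12) = 7a(7m-2) + 6(7m-2).
Both groups share the factor (7m-2).

(7a+6)(7m-2)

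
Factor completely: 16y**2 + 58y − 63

Need a pair with product 16·(−63) = −1008 and sum 58: that's −14 and 72.
Split the middle term: 16y**2 − 14y + 72y − 63 = 2y(8y − 7) + 9(8y − 7).

(2y + 9)(8y − 7)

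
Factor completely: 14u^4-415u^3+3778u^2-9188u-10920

(2u-13)(7u+6)(u-10)(u-14)

Trying the rational-root candidates, u = 14 is a root, so (u-14) divides it; the quotient is 14u^3-219u^2+712u+780.
Next, u = 10 is a root, so (u-10) is a factor; dividing leaves 14u^2-79u-78.
The remaining quadratic factors as (2u-13)(7u+6).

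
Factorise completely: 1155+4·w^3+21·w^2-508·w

(4·w-11)·(w+15)·(w-7)

Among the possible rational roots, w = 11/4 is a root, so (4·w-11) is a factor; dividing leaves w^2+8·w-105.
The remaining quadratic factors as (w+15)(w-7).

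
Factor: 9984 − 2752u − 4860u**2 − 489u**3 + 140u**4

(4u + 13)(5u + 12)(7u − 8)(u − 8)

Trying the rational-root candidates, u = −12/5 is a root, so (5u + 12) divides it; the quotient is 28u**3 − 165u**2 − 576u + 832.
Then u = −13/4 is a root, giving the factor (4u + 13) and quotient 7u**2 − 64u + 64.
The remaining quadratic factors as (7u − 8)(u − 8).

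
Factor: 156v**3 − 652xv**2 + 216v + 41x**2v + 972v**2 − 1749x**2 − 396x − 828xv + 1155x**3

Group: 15x(77x**2 − 64xv − 132x + 12v**2 + 72v) + (13v + 3)(77x**2 − 64xv − 132x + 12v**2 + 72v); both groups contain (77x**2 − 64xv − 132x + 12v**2 + 72v), so (15x + 13v + 3) is a factor with cofactor 77x**2 − 64xv − 132x + 12v**2 + 72v.
The cofactor groups again: 77x**2 − 64xv − 132x + 12v**2 + 72v = 7x(11x − 6v) + (−2v − 12)(11x − 6v); both groups contain (11x − 6v), giving (7x − 2v − 12)(11x − 6v).

(7x − 2v − 12)(11x − 6v)(15x + 13v + 3)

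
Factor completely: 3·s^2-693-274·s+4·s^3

Among the possible rational roots, s = -7 is a root, so (s+7) divides it; the quotient is 4·s^2-25·s-99.
The remaining quadratic factors as (s-9)(4·s+11).

(4·s+11)·(s+7)·(s-9)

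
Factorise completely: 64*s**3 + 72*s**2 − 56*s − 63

(8*s + 9)*(8*s**2 − 7)

Group as (64*s**3 − 56*s) + (72*s**2 − 63) = 8*s*(8*s**2 − 7) + 9*(8*s**2 − 7).
Both groups share the factor (8*s**2 − 7).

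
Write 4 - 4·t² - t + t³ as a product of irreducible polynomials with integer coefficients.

(t + 1)·(t - 1)·(t - 4)

Among the possible rational roots, t = -1 is a root, so (t + 1) is a factor; dividing leaves t² - 5·t + 4.
The remaining quadratic factors as (t - 1)(t - 4).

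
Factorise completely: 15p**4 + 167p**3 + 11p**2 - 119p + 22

(3p - 2)(5p - 1)(p + 1)(p + 11)

Testing divisors of the constant over divisors of the leading coefficient, p = 1/5 is a root, so (5p - 1) is a factor; dividing leaves 3p**3 + 34p**2 + 9p - 22.
Next, p = -1 is a root, so (p + 1) is a factor; dividing leaves 3p**2 + 31p - 22.
The remaining quadratic factors as (3p - 2)(p + 11).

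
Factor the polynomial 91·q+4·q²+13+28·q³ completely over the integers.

Group as (28·q³+91·q) + (4·q²+13) = 7·q·(4·q²+13) + (4·q²+13).
Both groups share the factor (4·q²+13).

(7·q+1)·(4·q²+13)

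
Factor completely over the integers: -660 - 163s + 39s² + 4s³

(4s + 11)(s + 12)(s - 5)

Testing divisors of the constant over divisors of the leading coefficient, s = -12 is a root, so (s + 12) divides it; the quotient is 4s² - 9s - 55.
The remaining quadratic factors as (s - 5)(4s + 11).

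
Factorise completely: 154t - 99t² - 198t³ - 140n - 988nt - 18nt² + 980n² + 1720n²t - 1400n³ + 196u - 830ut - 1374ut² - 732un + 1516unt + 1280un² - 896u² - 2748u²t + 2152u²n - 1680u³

-(14u - 10n + 11t)(10u - 14n + 6t + 7)(12u + 10n + 3t - 2)

Group: 10u(-168u² - 20un - 174ut + 28u + 100n² - 80nt - 20n - 33t² + 22t) + (-14n + 6t + 7)(-168u² - 20un - 174ut + 28u + 100n² - 80nt - 20n - 33t² + 22t); both groups contain (-168u² - 20un - 174ut + 28u + 100n² - 80nt - 20n - 33t² + 22t), so (10u - 14n + 6t + 7) is a factor with cofactor -168u² - 20un - 174ut + 28u + 100n² - 80nt - 20n - 33t² + 22t.
The cofactor groups again: -168u² - 20un - 174ut + 28u + 100n² - 80nt - 20n - 33t² + 22t = -12u(14u - 10n + 11t) + (-10n - 3t + 2)(14u - 10n + 11t); both groups contain (14u - 10n + 11t), giving -(12u + 10n + 3t - 2)(14u - 10n + 11t).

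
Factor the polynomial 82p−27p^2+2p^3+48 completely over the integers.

Trying the rational-root candidates, p = −1/2 is a root, giving the factor (2p+1) and quotient p^2−14p+48.
The remaining quadratic factors as (p−6)(p−8).

(2p+1)(p−6)(p−8)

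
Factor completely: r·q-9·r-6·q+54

Group as (r·q-9·r) + (-6·q+54) = r·(q-9) - 6·(q-9).
Both groups share the factor (q-9).

(q-9)·(r-6)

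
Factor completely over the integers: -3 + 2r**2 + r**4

(r + 1)(r - 1)(r**2 + 3)

Substitute u = r**2 to get a quadratic in u, then factor.
r**2 + 3 is irreducible over ℤ (always positive, so no real roots).
r**2 - 1 is a difference of squares.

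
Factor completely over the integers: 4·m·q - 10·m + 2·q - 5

(2·m + 1)·(2·q - 5)

Group as (4·m·q - 10·m) + (2·q - 5) = 2·m·(2·q - 5) + (2·q - 5).
Both groups share the factor (2·q - 5).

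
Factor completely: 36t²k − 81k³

Every term has a factor of 9k. Then 4t² − 9k² = (2t)² − (3k)².

9k(2t − 3k)(2t + 3k)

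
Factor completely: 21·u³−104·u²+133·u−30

(3·u−5)·(7·u−2)·(u−3)

Testing divisors of the constant over divisors of the leading coefficient, u = 2/7 is a root, giving the factor (7·u−2) and quotient 3·u²−14·u+15.
The remaining quadratic factors as (3·u−5)(u−3).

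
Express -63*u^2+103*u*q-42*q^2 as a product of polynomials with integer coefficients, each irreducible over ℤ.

-(7*u-6*q)*(9*u-7*q)

Group: -7*u*(9*u-7*q) + 6*q*(9*u-7*q); both groups contain (9*u-7*q).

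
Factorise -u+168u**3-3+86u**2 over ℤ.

(4u+1)(6u-1)(7u+3)

Among the possible rational roots, u = -1/4 is a root, giving the factor (4u+1) and quotient 42u**2+11u-3.
The remaining quadratic factors as (6u-1)(7u+3).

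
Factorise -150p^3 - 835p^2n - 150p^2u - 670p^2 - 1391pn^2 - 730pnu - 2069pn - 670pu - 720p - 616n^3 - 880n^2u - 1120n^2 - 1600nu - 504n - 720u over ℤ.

-(5p + 11n + 9)(10p + 7n + 10u)(3p + 8n + 8)

Group: 3p(-50p^2 - 145pn - 50pu - 90p - 77n^2 - 110nu - 63n - 90u) + (8n + 8)(-50p^2 - 145pn - 50pu - 90p - 77n^2 - 110nu - 63n - 90u); both groups contain (-50p^2 - 145pn - 50pu - 90p - 77n^2 - 110nu - 63n - 90u), so (3p + 8n + 8) is a factor with cofactor -50p^2 - 145pn - 50pu - 90p - 77n^2 - 110nu - 63n - 90u.
The cofactor groups again: -50p^2 - 145pn - 50pu - 90p - 77n^2 - 110nu - 63n - 90u = -5p(10p + 7n + 10u) + (-11n - 9)(10p + 7n + 10u); both groups contain (10p + 7n + 10u), giving -(5p + 11n + 9)(10p + 7n + 10u).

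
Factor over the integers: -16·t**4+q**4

(q)⁴ − (2·t)⁴ = ((q)² − (2·t)²)((q)² + (2·t)²); the first factor splits again, the second (q**2+4·t**2) is irreducible.

(q+2·t)·(q-2·t)·(q**2+4·t**2)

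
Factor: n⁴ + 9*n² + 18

(n² + 3)*(n² + 6)

Substitute u = n² to get a quadratic in u, then factor.
n² + 6 is irreducible over ℤ (always positive, so no real roots).
n² + 3 is irreducible over ℤ (always positive, so no real roots).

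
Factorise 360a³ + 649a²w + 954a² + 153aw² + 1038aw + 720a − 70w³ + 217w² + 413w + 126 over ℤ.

Group: 8a(45a² + 53aw + 108a − 14w² + 49w + 63) + (5w + 2)(45a² + 53aw + 108a − 14w² + 49w + 63); both groups contain (45a² + 53aw + 108a − 14w² + 49w + 63), so (8a + 5w + 2) is a factor with cofactor 45a² + 53aw + 108a − 14w² + 49w + 63.
The cofactor groups again: 45a² + 53aw + 108a − 14w² + 49w + 63 = 5a(9a − 2w + 9) + (7w + 7)(9a − 2w + 9); both groups contain (9a − 2w + 9), giving (5a + 7w + 7)(9a − 2w + 9).

(5a + 7w + 7)(8a + 5w + 2)(9a − 2w + 9)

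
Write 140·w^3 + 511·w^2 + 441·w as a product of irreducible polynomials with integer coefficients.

Pull out the common factor 7·w, then factor the remaining trinomial.

7·w·(4·w + 9)·(5·w + 7)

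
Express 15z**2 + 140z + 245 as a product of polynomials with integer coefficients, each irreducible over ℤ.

Pull out the common factor 5, then factor the remaining trinomial.

5(3z + 7)(z + 7)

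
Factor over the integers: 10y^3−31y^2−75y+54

(2y−9)(5y−3)(y+2)

Trying the rational-root candidates, y = 3/5 is a root, so (5y−3) is a factor; dividing leaves 2y^2−5y−18.
The remaining quadratic factors as (y+2)(2y−9).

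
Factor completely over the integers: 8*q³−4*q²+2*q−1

Group as (8*q³+2*q) + (−4*q²−1) = 2*q*(4*q²+1) − (4*q²+1).
Both groups share the factor (4*q²+1).

(2*q−1)*(4*q²+1)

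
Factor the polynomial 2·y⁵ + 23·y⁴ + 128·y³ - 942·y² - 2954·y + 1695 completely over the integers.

(2·y - 1)·(y + 3)·(y - 5)·(y² + 14·y + 113)

Testing divisors of the constant over divisors of the leading coefficient, y = 5 is a root, giving the factor (y - 5) and quotient 2·y⁴ + 33·y³ + 293·y² + 523·y - 339.
Continuing, y = -3 is a root, so (y + 3) is a factor; dividing leaves 2·y³ + 27·y² + 212·y - 113.
Continuing, y = 1/2 is a root, giving the factor (2·y - 1) and quotient y² + 14·y + 113.
The quadratic y² + 14·y + 113 has discriminant -256 < 0 and is irreducible over ℤ.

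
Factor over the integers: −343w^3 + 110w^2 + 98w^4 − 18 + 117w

(2w + 1)(7w − 1)(7w − 6)(w − 3)

Among the possible rational roots, w = −1/2 is a root, so (2w + 1) is a factor; dividing leaves 49w^3 − 196w^2 + 153w − 18.
Next, w = 3 is a root, so (w − 3) divides it; the quotient is 49w^2 − 49w + 6.
The remaining quadratic factors as (7w − 1)(7w − 6).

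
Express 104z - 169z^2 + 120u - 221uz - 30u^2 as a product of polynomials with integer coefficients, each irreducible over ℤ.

-(15u + 13z)(2u + 13z - 8)

Group: -2u(15u + 13z) + (-13z + 8)(15u + 13z); both groups contain (15u + 13z).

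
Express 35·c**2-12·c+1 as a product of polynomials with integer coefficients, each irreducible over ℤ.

(5·c-1)·(7·c-1)

Need a pair with product 35·1 = 35 and sum -12: that's -7 and -5.
Split the middle term: 35·c**2-7·c - 5·c+1 = 7·c·(5·c-1) - (5·c-1).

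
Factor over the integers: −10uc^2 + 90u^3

10u(3u − c)(3u + c)

Every term has a factor of 10u. Then 9u^2 − c^2 = (3u)² − (c)².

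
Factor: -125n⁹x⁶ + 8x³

-x³(5n³x - 2)(25n⁶x² + 10n³x + 4)

Every term has a factor of x³; factoring it out leaves -125n⁹x³ + 8.
Recognize a difference of cubes with the parts 2 and 5n³x.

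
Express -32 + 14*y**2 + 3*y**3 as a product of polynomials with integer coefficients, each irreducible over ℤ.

Among the possible rational roots, y = 4/3 is a root, so (3*y - 4) divides it; the quotient is y**2 + 6*y + 8.
The remaining quadratic factors as (y + 4)(y + 2).

(3*y - 4)*(y + 2)*(y + 4)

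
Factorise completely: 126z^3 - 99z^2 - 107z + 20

Trying the rational-root candidates, z = -5/7 is a root, so (7z + 5) divides it; the quotient is 18z^2 - 27z + 4.
The remaining quadratic factors as (3z - 4)(6z - 1).

(3z - 4)(6z - 1)(7z + 5)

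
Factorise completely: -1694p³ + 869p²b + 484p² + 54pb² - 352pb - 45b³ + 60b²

-(11p - 3b)(11p - 5b)(14p + 3b - 4)

Group: 14p(-121p² + 88pb - 15b²) + (3b - 4)(-121p² + 88pb - 15b²); both groups contain (-121p² + 88pb - 15b²), so (14p + 3b - 4) is a factor with cofactor -121p² + 88pb - 15b².
The cofactor groups again: -121p² + 88pb - 15b² = -11p(11p - 5b) + 3b(11p - 5b); both groups contain (11p - 5b), giving -(11p - 3b)(11p - 5b).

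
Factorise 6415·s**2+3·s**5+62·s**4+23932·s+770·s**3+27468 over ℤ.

(3·s+14)·(s+2)·(s+9)·(s**2+5·s+109)

Testing divisors of the constant over divisors of the leading coefficient, s = -9 is a root, so (s+9) divides it; the quotient is 3·s**4+35·s**3+455·s**2+2320·s+3052.
Then s = -14/3 is a root, so (3·s+14) divides it; the quotient is s**3+7·s**2+119·s+218.
Continuing, s = -2 is a root, so (s+2) is a factor; dividing leaves s**2+5·s+109.
The quadratic s**2+5·s+109 has discriminant -411 < 0 and is irreducible over ℤ.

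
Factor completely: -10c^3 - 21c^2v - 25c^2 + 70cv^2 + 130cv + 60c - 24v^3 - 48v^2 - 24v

Group: 2c(-5c^2 - 18cv - 20c + 8v^2 + 8v) + (-3v - 3)(-5c^2 - 18cv - 20c + 8v^2 + 8v); both groups contain (-5c^2 - 18cv - 20c + 8v^2 + 8v), so (2c - 3v - 3) is a factor with cofactor -5c^2 - 18cv - 20c + 8v^2 + 8v.
The cofactor groups again: -5c^2 - 18cv - 20c + 8v^2 + 8v = -5c(c + 4v + 4) + 2v(c + 4v + 4); both groups contain (c + 4v + 4), giving -(5c - 2v)(c + 4v + 4).

-(2c - 3v - 3)(5c - 2v)(c + 4v + 4)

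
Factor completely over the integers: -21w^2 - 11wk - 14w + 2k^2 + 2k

-(7w - k)(3w + 2k + 2)

Group: -3w(7w - k) + (-2k - 2)(7w - k); both groups contain (7w - k).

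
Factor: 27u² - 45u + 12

3(3u - 1)(3u - 4)

Pull out the common factor 3, then factor the remaining trinomial.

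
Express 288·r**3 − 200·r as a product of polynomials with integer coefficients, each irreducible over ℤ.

8·r·(6·r + 5)·(6·r − 5)

Factor out 8·r, leaving 36·r**2 − 25, which is a difference of two squares.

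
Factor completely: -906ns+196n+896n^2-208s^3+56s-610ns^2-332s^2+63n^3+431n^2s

Group: n(63n^2-73ns+14n-26s^2+4s) + (8s+14)(63n^2-73ns+14n-26s^2+4s); both groups contain (63n^2-73ns+14n-26s^2+4s), so (n+8s+14) is a factor with cofactor 63n^2-73ns+14n-26s^2+4s.
The cofactor groups again: 63n^2-73ns+14n-26s^2+4s = 7n(9n-13s+2) + 2s(9n-13s+2); both groups contain (9n-13s+2), giving (7n+2s)(9n-13s+2).

(7n+2s)(9n-13s+2)(n+8s+14)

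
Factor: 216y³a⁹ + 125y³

y³(6a³ + 5)(36a⁶ - 30a³ + 25)

Pull out the common factor y³, leaving 216a⁹ + 125.
Recognize a sum of cubes with the parts 5 and 6a³.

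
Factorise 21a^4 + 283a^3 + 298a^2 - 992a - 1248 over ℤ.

(3a + 4)(7a - 13)(a + 12)(a + 2)

By the rational root theorem, a = -4/3 is a root, so (3a + 4) is a factor; dividing leaves 7a^3 + 85a^2 - 14a - 312.
Continuing, a = -12 is a root, so (a + 12) is a factor; dividing leaves 7a^2 + a - 26.
The remaining quadratic factors as (7a - 13)(a + 2).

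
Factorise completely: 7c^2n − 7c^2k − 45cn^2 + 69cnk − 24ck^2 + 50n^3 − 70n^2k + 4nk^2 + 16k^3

Group: n(7c^2 − 45cn + 24ck + 50n^2 − 20nk − 16k^2) − k(7c^2 − 45cn + 24ck + 50n^2 − 20nk − 16k^2); both groups contain (7c^2 − 45cn + 24ck + 50n^2 − 20nk − 16k^2), so (n − k) is a factor with cofactor 7c^2 − 45cn + 24ck + 50n^2 − 20nk − 16k^2.
The cofactor groups again: 7c^2 − 45cn + 24ck + 50n^2 − 20nk − 16k^2 = 7c(c − 5n + 4k) + (−10n − 4k)(c − 5n + 4k); both groups contain (c − 5n + 4k), giving (7c − 10n − 4k)(c − 5n + 4k).

(n − k)(7c − 10n − 4k)(c − 5n + 4k)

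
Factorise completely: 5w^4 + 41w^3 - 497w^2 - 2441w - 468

(5w + 1)(w + 13)(w + 4)(w - 9)

Testing divisors of the constant over divisors of the leading coefficient, w = -13 is a root, so (w + 13) divides it; the quotient is 5w^3 - 24w^2 - 185w - 36.
Next, w = -4 is a root, giving the factor (w + 4) and quotient 5w^2 - 44w - 9.
The remaining quadratic factors as (w - 9)(5w + 1).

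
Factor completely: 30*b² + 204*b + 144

Pull out the common factor 6, then factor the remaining trinomial.

6*(5*b + 4)*(b + 6)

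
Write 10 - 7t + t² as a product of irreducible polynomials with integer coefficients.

(t - 2)(t - 5)

Two integers with product 10 and sum -7 are -2 and -5.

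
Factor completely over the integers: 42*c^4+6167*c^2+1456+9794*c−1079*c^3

(6*c+1)*(7*c+8)*(c−13)*(c−14)

Among the possible rational roots, c = 14 is a root, so (c−14) divides it; the quotient is 42*c^3−491*c^2−707*c−104.
Continuing, c = −1/6 is a root, giving the factor (6*c+1) and quotient 7*c^2−83*c−104.
The remaining quadratic factors as (7*c+8)(c−13).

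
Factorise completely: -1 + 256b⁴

Write as (16b²)² − (1)², then factor 16b² - 1 once more.

(4b + 1)(4b - 1)(16b² + 1)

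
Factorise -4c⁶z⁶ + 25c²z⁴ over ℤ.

-c²z⁴(2c²z + 5)(2c²z - 5)

Factor out c²z⁴ first: what remains is -4c⁴z² + 25.
Recognize a difference of squares with the parts 5 and 2c²z.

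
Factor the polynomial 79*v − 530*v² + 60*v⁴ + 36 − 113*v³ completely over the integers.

(3*v − 1)*(4*v + 9)*(5*v + 1)*(v − 4)

Testing divisors of the constant over divisors of the leading coefficient, v = −1/5 is a root, giving the factor (5*v + 1) and quotient 12*v³ − 25*v² − 101*v + 36.
Continuing, v = −9/4 is a root, giving the factor (4*v + 9) and quotient 3*v² − 13*v + 4.
The remaining quadratic factors as (v − 4)(3*v − 1).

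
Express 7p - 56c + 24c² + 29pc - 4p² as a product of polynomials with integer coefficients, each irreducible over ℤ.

-(p - 8c)(4p + 3c - 7)

Group: -4p(p - 8c) + (-3c + 7)(p - 8c); both groups contain (p - 8c).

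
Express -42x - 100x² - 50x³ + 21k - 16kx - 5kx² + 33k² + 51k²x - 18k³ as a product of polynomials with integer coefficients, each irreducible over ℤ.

-(3k - 5x - 7)(6k + 5x + 3)(k - 2x)

Group: 3k(-6k² + 7kx - 3k + 10x² + 6x) + (-5x - 7)(-6k² + 7kx - 3k + 10x² + 6x); both groups contain (-6k² + 7kx - 3k + 10x² + 6x), so (3k - 5x - 7) is a factor with cofactor -6k² + 7kx - 3k + 10x² + 6x.
The cofactor groups again: -6k² + 7kx - 3k + 10x² + 6x = -k(6k + 5x + 3) + 2x(6k + 5x + 3); both groups contain (6k + 5x + 3), giving -(k - 2x)(6k + 5x + 3).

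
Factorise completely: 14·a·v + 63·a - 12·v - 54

(2·v + 9)·(7·a - 6)

Group as (14·a·v + 63·a) + (-12·v - 54) = 7·a·(2·v + 9) - 6·(2·v + 9).
Both groups share the factor (2·v + 9).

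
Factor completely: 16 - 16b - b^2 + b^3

(b + 4)(b - 1)(b - 4)

Testing divisors of the constant over divisors of the leading coefficient, b = -4 is a root, so (b + 4) is a factor; dividing leaves b^2 - 5b + 4.
The remaining quadratic factors as (b - 1)(b - 4).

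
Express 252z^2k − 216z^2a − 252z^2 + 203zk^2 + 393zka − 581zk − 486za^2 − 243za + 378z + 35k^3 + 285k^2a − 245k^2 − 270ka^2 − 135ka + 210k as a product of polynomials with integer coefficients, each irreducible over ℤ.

(7k − 6a − 7)(9z + 5k)(4z + k + 9a − 6)

Group: 7k(36z^2 + 29zk + 81za − 54z + 5k^2 + 45ka − 30k) + (−6a − 7)(36z^2 + 29zk + 81za − 54z + 5k^2 + 45ka − 30k); both groups contain (36z^2 + 29zk + 81za − 54z + 5k^2 + 45ka − 30k), so (7k − 6a − 7) is a factor with cofactor 36z^2 + 29zk + 81za − 54z + 5k^2 + 45ka − 30k.
The cofactor groups again: 36z^2 + 29zk + 81za − 54z + 5k^2 + 45ka − 30k = 9z(4z + k + 9a − 6) + 5k(4z + k + 9a − 6); both groups contain (4z + k + 9a − 6), giving (9z + 5k)(4z + k + 9a − 6).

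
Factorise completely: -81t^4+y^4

(y-3t)(y+3t)(y^2+9t^2)

Write as (y^2)² − (9t^2)², then factor y^2-9t^2 once more.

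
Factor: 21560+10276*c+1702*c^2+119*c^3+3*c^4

By the rational root theorem, c = −11 is a root, giving the factor (c+11) and quotient 3*c^3+86*c^2+756*c+1960.
Then c = −10 is a root, so (c+10) is a factor; dividing leaves 3*c^2+56*c+196.
The remaining quadratic factors as (c+14)(3*c+14).

(3*c+14)*(c+10)*(c+11)*(c+14)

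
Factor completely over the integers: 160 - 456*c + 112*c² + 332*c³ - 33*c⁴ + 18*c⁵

(2*c - 1)*(3*c + 4)*(3*c - 2)*(c² - 2*c + 20)

Among the possible rational roots, c = -4/3 is a root, giving the factor (3*c + 4) and quotient 6*c⁴ - 19*c³ + 136*c² - 144*c + 40.
Then c = 1/2 is a root, so (2*c - 1) is a factor; dividing leaves 3*c³ - 8*c² + 64*c - 40.
Next, c = 2/3 is a root, giving the factor (3*c - 2) and quotient c² - 2*c + 20.
The quadratic c² - 2*c + 20 has discriminant -76 < 0 and is irreducible over ℤ.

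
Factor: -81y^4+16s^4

Difference of squares twice: with A = 2s and B = 3y, A⁴ − B⁴ = (A² − B²)(A² + B²), and A² − B² factors again.

(2s+3y)(2s-3y)(4s^2+9y^2)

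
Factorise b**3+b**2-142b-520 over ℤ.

(b+10)(b+4)(b-13)

Among the possible rational roots, b = -10 is a root, so (b+10) divides it; the quotient is b**2-9b-52.
The remaining quadratic factors as (b-13)(b+4).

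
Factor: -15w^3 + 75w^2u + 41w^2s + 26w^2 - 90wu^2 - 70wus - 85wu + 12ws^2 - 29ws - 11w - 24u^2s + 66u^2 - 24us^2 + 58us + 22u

-(w - 2u)(w - 3u - 3s - 1)(15w + 4s - 11)

Group: 15w(-w^2 + 5wu + 3ws + w - 6u^2 - 6us - 2u) + (4s - 11)(-w^2 + 5wu + 3ws + w - 6u^2 - 6us - 2u); both groups contain (-w^2 + 5wu + 3ws + w - 6u^2 - 6us - 2u), so (15w + 4s - 11) is a factor with cofactor -w^2 + 5wu + 3ws + w - 6u^2 - 6us - 2u.
The cofactor groups again: -w^2 + 5wu + 3ws + w - 6u^2 - 6us - 2u = -w(w - 3u - 3s - 1) + 2u(w - 3u - 3s - 1); both groups contain (w - 3u - 3s - 1), giving -(w - 2u)(w - 3u - 3s - 1).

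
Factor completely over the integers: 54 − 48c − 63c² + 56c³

(8c − 9)(7c² − 6)

Group as (56c³ − 48c) + (−63c² + 54) = 8c(7c² − 6) − 9(7c² − 6).
Both groups share the factor (7c² − 6).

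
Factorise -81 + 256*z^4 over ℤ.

Write as (16*z^2)² − (9)², then factor 16*z^2 - 9 once more.

(4*z + 3)*(4*z - 3)*(16*z^2 + 9)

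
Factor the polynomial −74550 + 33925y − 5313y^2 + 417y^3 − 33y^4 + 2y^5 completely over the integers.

Among the possible rational roots, y = 5 is a root, giving the factor (y − 5) and quotient 2y^4 − 23y^3 + 302y^2 − 3803y + 14910.
Then y = 7 is a root, so (y − 7) is a factor; dividing leaves 2y^3 − 9y^2 + 239y − 2130.
Then y = 15/2 is a root, so (2y − 15) is a factor; dividing leaves y^2 + 3y + 142.
The quadratic y^2 + 3y + 142 has discriminant −559 < 0 and is irreducible over ℤ.

(2y − 15)(y − 5)(y − 7)(y^2 + 3y + 142)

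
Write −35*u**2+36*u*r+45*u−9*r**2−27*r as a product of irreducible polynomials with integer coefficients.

Group: −7*u*(5*u−3*r) + (3*r+9)*(5*u−3*r); both groups contain (5*u−3*r).

−(5*u−3*r)*(7*u−3*r−9)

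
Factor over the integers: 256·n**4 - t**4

(4·n)⁴ − (t)⁴ = ((4·n)² − (t)²)((4·n)² + (t)²); the first factor splits again, the second (16·n**2 + t**2) is irreducible.

(4·n + t)·(4·n - t)·(16·n**2 + t**2)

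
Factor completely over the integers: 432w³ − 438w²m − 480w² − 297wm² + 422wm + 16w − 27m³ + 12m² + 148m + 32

(6w − 9m − 2)(8w + 3m − 8)(9w + m + 2)

Group: 8w(54w² − 75wm − 6w − 9m² − 20m − 4) + (3m − 8)(54w² − 75wm − 6w − 9m² − 20m − 4); both groups contain (54w² − 75wm − 6w − 9m² − 20m − 4), so (8w + 3m − 8) is a factor with cofactor 54w² − 75wm − 6w − 9m² − 20m − 4.
The cofactor groups again: 54w² − 75wm − 6w − 9m² − 20m − 4 = 9w(6w − 9m − 2) + (m + 2)(6w − 9m − 2); both groups contain (6w − 9m − 2), giving (9w + m + 2)(6w − 9m − 2).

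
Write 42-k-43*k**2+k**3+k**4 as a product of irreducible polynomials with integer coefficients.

Among the possible rational roots, k = 6 is a root, giving the factor (k-6) and quotient k**3+7*k**2-k-7.
Continuing, k = -1 is a root, giving the factor (k+1) and quotient k**2+6*k-7.
The remaining quadratic factors as (k-1)(k+7).

(k+1)*(k+7)*(k-1)*(k-6)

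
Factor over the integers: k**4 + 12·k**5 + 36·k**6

k**4·(6·k + 1)**2

Every term has a factor of k**4; factoring it out leaves 36·k**2 + 12·k + 1.
Recognize a perfect-square trinomial with the parts 6·k and 1.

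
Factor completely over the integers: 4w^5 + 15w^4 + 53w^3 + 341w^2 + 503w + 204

(4w + 3)(w + 1)(w + 4)(w^2 - 2w + 17)

Trying the rational-root candidates, w = -4 is a root, so (w + 4) is a factor; dividing leaves 4w^4 - w^3 + 57w^2 + 113w + 51.
Then w = -1 is a root, so (w + 1) divides it; the quotient is 4w^3 - 5w^2 + 62w + 51.
Continuing, w = -3/4 is a root, so (4w + 3) is a factor; dividing leaves w^2 - 2w + 17.
The quadratic w^2 - 2w + 17 has discriminant -64 < 0 and is irreducible over ℤ.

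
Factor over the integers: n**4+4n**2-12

(n**2+6)(n**2-2)

Substitute u = n**2 to get a quadratic in u, then factor.
n**2-2 is irreducible over ℤ (2 is not a perfect square).
n**2+6 is irreducible over ℤ (always positive, so no real roots).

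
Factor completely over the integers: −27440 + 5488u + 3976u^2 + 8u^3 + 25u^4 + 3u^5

Trying the rational-root candidates, u = −10/3 is a root, so (3u + 10) is a factor; dividing leaves u^4 + 5u^3 − 14u^2 + 1372u − 2744.
Then u = −14 is a root, so (u + 14) is a factor; dividing leaves u^3 − 9u^2 + 112u − 196.
Then u = 2 is a root, so (u − 2) divides it; the quotient is u^2 − 7u + 98.
The quadratic u^2 − 7u + 98 has discriminant −343 < 0 and is irreducible over ℤ.

(3u + 10)(u + 14)(u − 2)(u^2 − 7u + 98)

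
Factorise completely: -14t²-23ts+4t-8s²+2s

Group: -2t(7t+8s-2) - s(7t+8s-2); both groups contain (7t+8s-2).

-(7t+8s-2)(2t+s)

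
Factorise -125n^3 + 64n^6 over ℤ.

Factor out n^3 first: what remains is 64n^3 - 125.
Recognize a difference of cubes with the parts 4n and 5.

n^3(4n - 5)(16n^2 + 20n + 25)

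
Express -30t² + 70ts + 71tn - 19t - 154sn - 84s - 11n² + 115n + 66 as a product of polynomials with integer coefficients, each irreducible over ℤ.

-(5t - 11n - 6)(6t - 14s - n + 11)

Group: -6t(5t - 11n - 6) + (14s + n - 11)(5t - 11n - 6); both groups contain (5t - 11n - 6).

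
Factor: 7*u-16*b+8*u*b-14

(8*b+7)*(u-2)

Group as (8*u*b+7*u) + (-16*b-14) = u*(8*b+7) - 2*(8*b+7).
Both groups share the factor (8*b+7).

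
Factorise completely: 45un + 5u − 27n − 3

(5u − 3)(9n + 1)

Group as (45un + 5u) + (−27n − 3) = 5u(9n + 1) − 3(9n + 1).
Both groups share the factor (9n + 1).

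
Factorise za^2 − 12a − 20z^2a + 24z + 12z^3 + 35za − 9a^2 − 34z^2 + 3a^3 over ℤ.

(2z − 3a − 3)(2z − a)(3z + a − 4)

Group: 2z(6z^2 − 7za − 17z − 3a^2 + 9a + 12) − a(6z^2 − 7za − 17z − 3a^2 + 9a + 12); both groups contain (6z^2 − 7za − 17z − 3a^2 + 9a + 12), so (2z − a) is a factor with cofactor 6z^2 − 7za − 17z − 3a^2 + 9a + 12.
The cofactor groups again: 6z^2 − 7za − 17z − 3a^2 + 9a + 12 = 3z(2z − 3a − 3) + (a − 4)(2z − 3a − 3); both groups contain (2z − 3a − 3), giving (3z + a − 4)(2z − 3a − 3).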